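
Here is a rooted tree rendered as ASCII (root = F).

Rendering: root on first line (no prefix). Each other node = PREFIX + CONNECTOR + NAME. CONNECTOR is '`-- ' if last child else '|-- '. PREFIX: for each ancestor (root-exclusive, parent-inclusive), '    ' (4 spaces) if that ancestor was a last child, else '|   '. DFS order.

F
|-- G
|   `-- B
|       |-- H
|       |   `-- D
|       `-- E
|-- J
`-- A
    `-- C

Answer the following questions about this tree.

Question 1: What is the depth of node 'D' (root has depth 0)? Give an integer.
Answer: 4

Derivation:
Path from root to D: F -> G -> B -> H -> D
Depth = number of edges = 4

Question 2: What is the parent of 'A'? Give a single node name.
Scan adjacency: A appears as child of F

Answer: F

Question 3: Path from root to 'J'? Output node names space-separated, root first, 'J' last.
Walk down from root: F -> J

Answer: F J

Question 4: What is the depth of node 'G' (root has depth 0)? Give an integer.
Path from root to G: F -> G
Depth = number of edges = 1

Answer: 1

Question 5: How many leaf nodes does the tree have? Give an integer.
Answer: 4

Derivation:
Leaves (nodes with no children): C, D, E, J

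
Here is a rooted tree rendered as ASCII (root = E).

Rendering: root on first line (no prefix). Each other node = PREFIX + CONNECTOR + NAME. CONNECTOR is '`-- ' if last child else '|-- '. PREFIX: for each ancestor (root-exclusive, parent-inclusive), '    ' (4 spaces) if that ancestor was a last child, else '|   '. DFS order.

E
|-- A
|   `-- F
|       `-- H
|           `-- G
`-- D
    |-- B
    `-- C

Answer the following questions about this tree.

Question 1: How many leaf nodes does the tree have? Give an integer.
Answer: 3

Derivation:
Leaves (nodes with no children): B, C, G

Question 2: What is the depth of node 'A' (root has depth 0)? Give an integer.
Answer: 1

Derivation:
Path from root to A: E -> A
Depth = number of edges = 1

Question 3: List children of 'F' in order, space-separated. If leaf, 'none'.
Answer: H

Derivation:
Node F's children (from adjacency): H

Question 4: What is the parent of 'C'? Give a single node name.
Scan adjacency: C appears as child of D

Answer: D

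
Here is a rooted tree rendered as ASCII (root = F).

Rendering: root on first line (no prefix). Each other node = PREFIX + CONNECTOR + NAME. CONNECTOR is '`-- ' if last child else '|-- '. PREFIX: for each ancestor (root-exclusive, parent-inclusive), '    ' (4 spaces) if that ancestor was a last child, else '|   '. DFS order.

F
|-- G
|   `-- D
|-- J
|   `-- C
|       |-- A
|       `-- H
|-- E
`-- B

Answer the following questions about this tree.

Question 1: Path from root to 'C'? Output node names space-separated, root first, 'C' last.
Walk down from root: F -> J -> C

Answer: F J C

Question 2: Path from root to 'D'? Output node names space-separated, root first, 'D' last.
Answer: F G D

Derivation:
Walk down from root: F -> G -> D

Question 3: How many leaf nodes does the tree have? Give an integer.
Answer: 5

Derivation:
Leaves (nodes with no children): A, B, D, E, H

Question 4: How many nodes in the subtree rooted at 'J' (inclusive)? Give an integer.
Answer: 4

Derivation:
Subtree rooted at J contains: A, C, H, J
Count = 4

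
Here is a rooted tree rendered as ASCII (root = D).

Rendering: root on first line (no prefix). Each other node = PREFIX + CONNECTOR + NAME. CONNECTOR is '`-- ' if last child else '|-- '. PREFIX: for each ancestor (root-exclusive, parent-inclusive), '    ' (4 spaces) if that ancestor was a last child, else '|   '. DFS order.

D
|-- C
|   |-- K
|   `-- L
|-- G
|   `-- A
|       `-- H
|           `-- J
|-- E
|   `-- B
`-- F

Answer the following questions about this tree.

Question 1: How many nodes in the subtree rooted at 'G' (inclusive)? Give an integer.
Subtree rooted at G contains: A, G, H, J
Count = 4

Answer: 4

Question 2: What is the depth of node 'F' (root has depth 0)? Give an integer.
Path from root to F: D -> F
Depth = number of edges = 1

Answer: 1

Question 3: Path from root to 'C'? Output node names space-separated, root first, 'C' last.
Walk down from root: D -> C

Answer: D C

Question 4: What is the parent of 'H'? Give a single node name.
Answer: A

Derivation:
Scan adjacency: H appears as child of A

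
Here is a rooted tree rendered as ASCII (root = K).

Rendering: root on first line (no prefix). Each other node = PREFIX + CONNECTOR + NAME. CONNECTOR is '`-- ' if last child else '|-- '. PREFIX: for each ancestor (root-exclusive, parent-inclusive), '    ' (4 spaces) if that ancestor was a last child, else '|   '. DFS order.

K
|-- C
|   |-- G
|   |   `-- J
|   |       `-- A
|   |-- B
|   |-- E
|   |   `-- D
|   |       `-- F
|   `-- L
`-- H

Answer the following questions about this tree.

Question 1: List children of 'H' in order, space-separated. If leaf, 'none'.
Node H's children (from adjacency): (leaf)

Answer: none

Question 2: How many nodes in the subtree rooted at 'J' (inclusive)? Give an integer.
Subtree rooted at J contains: A, J
Count = 2

Answer: 2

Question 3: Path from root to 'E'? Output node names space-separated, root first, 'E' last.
Walk down from root: K -> C -> E

Answer: K C E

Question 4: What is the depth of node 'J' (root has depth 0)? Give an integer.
Answer: 3

Derivation:
Path from root to J: K -> C -> G -> J
Depth = number of edges = 3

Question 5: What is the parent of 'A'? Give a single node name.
Scan adjacency: A appears as child of J

Answer: J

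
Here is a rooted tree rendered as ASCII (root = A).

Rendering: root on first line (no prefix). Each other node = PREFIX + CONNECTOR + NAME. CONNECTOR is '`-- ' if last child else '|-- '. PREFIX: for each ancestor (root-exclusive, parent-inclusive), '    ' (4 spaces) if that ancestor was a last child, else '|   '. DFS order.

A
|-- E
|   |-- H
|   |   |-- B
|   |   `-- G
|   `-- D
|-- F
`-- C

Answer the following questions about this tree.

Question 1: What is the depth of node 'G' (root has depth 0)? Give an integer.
Answer: 3

Derivation:
Path from root to G: A -> E -> H -> G
Depth = number of edges = 3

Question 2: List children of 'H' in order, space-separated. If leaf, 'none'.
Node H's children (from adjacency): B, G

Answer: B G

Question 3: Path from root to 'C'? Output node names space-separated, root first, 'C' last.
Answer: A C

Derivation:
Walk down from root: A -> C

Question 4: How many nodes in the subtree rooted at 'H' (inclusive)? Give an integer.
Answer: 3

Derivation:
Subtree rooted at H contains: B, G, H
Count = 3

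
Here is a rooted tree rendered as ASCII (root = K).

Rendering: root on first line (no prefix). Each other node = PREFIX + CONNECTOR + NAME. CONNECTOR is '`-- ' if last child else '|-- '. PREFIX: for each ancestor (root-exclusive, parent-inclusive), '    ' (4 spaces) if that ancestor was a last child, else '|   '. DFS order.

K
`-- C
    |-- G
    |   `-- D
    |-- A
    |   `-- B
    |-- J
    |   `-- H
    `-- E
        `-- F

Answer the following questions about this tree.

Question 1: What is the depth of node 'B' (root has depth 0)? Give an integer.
Answer: 3

Derivation:
Path from root to B: K -> C -> A -> B
Depth = number of edges = 3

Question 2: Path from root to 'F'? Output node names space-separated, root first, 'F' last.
Answer: K C E F

Derivation:
Walk down from root: K -> C -> E -> F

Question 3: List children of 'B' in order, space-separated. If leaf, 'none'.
Node B's children (from adjacency): (leaf)

Answer: none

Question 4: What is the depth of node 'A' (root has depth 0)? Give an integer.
Answer: 2

Derivation:
Path from root to A: K -> C -> A
Depth = number of edges = 2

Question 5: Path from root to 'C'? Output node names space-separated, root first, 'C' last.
Answer: K C

Derivation:
Walk down from root: K -> C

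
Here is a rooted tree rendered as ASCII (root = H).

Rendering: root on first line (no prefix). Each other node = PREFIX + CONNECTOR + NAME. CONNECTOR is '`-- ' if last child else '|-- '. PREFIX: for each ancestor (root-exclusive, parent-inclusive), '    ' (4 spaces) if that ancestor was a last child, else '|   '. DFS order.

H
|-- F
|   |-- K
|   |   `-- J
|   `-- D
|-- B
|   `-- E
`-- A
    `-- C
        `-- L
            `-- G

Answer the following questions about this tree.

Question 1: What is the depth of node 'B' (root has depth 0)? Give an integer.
Path from root to B: H -> B
Depth = number of edges = 1

Answer: 1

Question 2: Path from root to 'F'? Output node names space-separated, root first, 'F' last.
Answer: H F

Derivation:
Walk down from root: H -> F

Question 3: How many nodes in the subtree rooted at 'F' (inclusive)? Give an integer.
Answer: 4

Derivation:
Subtree rooted at F contains: D, F, J, K
Count = 4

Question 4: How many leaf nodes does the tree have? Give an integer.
Answer: 4

Derivation:
Leaves (nodes with no children): D, E, G, J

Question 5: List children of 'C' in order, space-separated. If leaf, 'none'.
Node C's children (from adjacency): L

Answer: L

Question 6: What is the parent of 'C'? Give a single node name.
Scan adjacency: C appears as child of A

Answer: A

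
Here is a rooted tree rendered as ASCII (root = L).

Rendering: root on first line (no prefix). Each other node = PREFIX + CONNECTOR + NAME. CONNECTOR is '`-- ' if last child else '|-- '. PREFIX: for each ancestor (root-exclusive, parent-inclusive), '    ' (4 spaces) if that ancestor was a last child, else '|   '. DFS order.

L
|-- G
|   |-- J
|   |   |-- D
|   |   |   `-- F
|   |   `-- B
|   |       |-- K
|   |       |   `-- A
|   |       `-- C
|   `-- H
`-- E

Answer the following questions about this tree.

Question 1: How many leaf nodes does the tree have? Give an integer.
Answer: 5

Derivation:
Leaves (nodes with no children): A, C, E, F, H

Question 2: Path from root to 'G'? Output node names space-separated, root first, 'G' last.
Answer: L G

Derivation:
Walk down from root: L -> G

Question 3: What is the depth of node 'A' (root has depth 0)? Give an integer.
Path from root to A: L -> G -> J -> B -> K -> A
Depth = number of edges = 5

Answer: 5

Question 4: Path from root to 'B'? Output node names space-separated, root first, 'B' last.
Answer: L G J B

Derivation:
Walk down from root: L -> G -> J -> B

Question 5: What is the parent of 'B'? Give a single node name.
Scan adjacency: B appears as child of J

Answer: J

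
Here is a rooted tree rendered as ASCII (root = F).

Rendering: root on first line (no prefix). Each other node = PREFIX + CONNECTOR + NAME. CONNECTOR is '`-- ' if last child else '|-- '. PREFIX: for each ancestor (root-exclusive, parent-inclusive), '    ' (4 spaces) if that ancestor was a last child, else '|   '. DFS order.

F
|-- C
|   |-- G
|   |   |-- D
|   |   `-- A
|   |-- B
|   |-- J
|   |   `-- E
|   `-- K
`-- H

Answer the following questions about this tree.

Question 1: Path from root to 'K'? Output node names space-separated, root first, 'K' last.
Answer: F C K

Derivation:
Walk down from root: F -> C -> K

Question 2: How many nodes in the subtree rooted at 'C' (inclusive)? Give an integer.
Subtree rooted at C contains: A, B, C, D, E, G, J, K
Count = 8

Answer: 8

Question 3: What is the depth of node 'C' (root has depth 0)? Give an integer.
Answer: 1

Derivation:
Path from root to C: F -> C
Depth = number of edges = 1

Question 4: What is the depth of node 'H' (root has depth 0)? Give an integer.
Path from root to H: F -> H
Depth = number of edges = 1

Answer: 1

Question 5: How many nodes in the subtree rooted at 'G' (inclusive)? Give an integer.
Answer: 3

Derivation:
Subtree rooted at G contains: A, D, G
Count = 3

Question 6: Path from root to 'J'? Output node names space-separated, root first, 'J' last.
Answer: F C J

Derivation:
Walk down from root: F -> C -> J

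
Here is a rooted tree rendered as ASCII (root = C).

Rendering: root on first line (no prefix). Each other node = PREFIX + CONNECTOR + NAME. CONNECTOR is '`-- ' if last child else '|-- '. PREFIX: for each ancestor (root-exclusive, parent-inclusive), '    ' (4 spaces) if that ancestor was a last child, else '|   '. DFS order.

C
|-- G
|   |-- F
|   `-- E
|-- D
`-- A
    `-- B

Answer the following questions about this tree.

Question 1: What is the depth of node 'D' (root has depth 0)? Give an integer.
Path from root to D: C -> D
Depth = number of edges = 1

Answer: 1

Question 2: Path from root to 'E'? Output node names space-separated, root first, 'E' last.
Walk down from root: C -> G -> E

Answer: C G E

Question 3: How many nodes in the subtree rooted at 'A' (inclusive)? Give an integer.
Subtree rooted at A contains: A, B
Count = 2

Answer: 2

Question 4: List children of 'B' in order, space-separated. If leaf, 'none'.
Node B's children (from adjacency): (leaf)

Answer: none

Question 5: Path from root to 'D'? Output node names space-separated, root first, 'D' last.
Walk down from root: C -> D

Answer: C D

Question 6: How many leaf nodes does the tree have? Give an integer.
Answer: 4

Derivation:
Leaves (nodes with no children): B, D, E, F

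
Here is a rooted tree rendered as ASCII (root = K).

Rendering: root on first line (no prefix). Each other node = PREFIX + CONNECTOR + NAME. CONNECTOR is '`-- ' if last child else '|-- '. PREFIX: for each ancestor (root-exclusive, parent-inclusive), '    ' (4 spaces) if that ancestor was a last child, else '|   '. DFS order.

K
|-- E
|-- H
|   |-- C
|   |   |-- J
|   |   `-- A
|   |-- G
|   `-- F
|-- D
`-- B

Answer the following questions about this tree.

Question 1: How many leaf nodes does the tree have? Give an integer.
Answer: 7

Derivation:
Leaves (nodes with no children): A, B, D, E, F, G, J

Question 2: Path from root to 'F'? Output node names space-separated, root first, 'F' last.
Walk down from root: K -> H -> F

Answer: K H F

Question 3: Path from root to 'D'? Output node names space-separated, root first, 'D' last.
Walk down from root: K -> D

Answer: K D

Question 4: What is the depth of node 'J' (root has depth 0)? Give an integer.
Path from root to J: K -> H -> C -> J
Depth = number of edges = 3

Answer: 3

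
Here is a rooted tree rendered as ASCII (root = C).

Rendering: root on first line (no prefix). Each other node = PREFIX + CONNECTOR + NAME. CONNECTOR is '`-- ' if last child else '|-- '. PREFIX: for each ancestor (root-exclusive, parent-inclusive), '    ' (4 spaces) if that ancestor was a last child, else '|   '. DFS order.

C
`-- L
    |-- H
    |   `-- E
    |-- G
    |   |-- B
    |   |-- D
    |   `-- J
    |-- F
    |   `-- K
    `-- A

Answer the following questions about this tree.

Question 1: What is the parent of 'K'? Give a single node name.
Answer: F

Derivation:
Scan adjacency: K appears as child of F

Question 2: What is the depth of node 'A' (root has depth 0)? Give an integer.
Path from root to A: C -> L -> A
Depth = number of edges = 2

Answer: 2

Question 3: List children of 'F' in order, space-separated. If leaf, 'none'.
Node F's children (from adjacency): K

Answer: K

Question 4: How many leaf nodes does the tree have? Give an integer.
Answer: 6

Derivation:
Leaves (nodes with no children): A, B, D, E, J, K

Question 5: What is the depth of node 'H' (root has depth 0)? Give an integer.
Answer: 2

Derivation:
Path from root to H: C -> L -> H
Depth = number of edges = 2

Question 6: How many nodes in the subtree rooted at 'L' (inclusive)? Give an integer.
Answer: 10

Derivation:
Subtree rooted at L contains: A, B, D, E, F, G, H, J, K, L
Count = 10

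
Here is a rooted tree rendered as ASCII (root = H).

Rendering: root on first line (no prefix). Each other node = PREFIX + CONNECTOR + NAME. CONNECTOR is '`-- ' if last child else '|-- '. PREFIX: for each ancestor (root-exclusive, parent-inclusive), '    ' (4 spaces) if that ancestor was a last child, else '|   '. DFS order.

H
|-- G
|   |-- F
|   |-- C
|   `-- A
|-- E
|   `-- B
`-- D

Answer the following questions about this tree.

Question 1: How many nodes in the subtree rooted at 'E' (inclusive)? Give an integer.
Subtree rooted at E contains: B, E
Count = 2

Answer: 2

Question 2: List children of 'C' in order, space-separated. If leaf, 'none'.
Answer: none

Derivation:
Node C's children (from adjacency): (leaf)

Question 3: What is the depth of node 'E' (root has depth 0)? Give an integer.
Path from root to E: H -> E
Depth = number of edges = 1

Answer: 1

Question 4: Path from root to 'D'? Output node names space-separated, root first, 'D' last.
Answer: H D

Derivation:
Walk down from root: H -> D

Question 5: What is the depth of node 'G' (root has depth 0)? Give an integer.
Answer: 1

Derivation:
Path from root to G: H -> G
Depth = number of edges = 1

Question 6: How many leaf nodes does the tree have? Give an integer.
Leaves (nodes with no children): A, B, C, D, F

Answer: 5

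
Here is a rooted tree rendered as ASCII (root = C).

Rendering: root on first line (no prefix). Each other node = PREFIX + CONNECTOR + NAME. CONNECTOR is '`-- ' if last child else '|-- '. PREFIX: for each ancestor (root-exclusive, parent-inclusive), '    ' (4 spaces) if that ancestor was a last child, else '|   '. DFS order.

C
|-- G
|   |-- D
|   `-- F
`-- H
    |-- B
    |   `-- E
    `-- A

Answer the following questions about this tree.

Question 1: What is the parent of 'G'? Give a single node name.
Answer: C

Derivation:
Scan adjacency: G appears as child of C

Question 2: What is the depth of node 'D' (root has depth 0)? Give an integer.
Path from root to D: C -> G -> D
Depth = number of edges = 2

Answer: 2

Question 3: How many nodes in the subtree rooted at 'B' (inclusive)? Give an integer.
Answer: 2

Derivation:
Subtree rooted at B contains: B, E
Count = 2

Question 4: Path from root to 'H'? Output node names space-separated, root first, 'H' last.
Answer: C H

Derivation:
Walk down from root: C -> H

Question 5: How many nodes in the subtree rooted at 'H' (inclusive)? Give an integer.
Subtree rooted at H contains: A, B, E, H
Count = 4

Answer: 4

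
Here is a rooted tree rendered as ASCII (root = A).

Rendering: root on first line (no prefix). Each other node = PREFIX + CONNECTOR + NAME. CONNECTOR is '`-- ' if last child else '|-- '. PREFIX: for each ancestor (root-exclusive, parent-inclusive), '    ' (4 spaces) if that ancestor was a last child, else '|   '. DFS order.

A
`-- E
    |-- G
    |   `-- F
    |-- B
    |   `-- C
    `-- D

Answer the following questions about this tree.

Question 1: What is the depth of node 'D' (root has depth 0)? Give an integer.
Path from root to D: A -> E -> D
Depth = number of edges = 2

Answer: 2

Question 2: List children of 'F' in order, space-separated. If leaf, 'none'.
Answer: none

Derivation:
Node F's children (from adjacency): (leaf)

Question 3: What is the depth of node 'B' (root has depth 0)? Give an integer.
Path from root to B: A -> E -> B
Depth = number of edges = 2

Answer: 2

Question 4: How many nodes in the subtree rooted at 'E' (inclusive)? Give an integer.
Subtree rooted at E contains: B, C, D, E, F, G
Count = 6

Answer: 6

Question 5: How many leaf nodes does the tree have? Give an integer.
Answer: 3

Derivation:
Leaves (nodes with no children): C, D, F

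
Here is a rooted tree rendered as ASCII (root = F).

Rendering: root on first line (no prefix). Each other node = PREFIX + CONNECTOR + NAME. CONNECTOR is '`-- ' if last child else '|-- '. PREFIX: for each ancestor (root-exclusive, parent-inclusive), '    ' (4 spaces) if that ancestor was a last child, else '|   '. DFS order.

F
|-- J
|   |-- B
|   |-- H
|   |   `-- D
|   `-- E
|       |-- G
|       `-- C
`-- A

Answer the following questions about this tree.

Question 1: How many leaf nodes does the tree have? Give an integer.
Answer: 5

Derivation:
Leaves (nodes with no children): A, B, C, D, G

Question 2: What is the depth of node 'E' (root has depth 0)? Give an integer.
Path from root to E: F -> J -> E
Depth = number of edges = 2

Answer: 2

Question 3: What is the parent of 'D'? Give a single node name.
Answer: H

Derivation:
Scan adjacency: D appears as child of H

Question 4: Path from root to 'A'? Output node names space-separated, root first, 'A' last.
Walk down from root: F -> A

Answer: F A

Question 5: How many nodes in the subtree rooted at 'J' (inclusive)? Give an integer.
Subtree rooted at J contains: B, C, D, E, G, H, J
Count = 7

Answer: 7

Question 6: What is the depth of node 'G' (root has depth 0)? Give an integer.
Path from root to G: F -> J -> E -> G
Depth = number of edges = 3

Answer: 3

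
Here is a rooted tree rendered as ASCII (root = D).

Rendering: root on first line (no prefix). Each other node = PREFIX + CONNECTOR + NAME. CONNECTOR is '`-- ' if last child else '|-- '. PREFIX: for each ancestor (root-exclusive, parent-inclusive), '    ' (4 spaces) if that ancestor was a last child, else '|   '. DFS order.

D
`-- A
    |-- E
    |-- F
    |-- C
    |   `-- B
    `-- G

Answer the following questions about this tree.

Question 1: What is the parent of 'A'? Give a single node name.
Scan adjacency: A appears as child of D

Answer: D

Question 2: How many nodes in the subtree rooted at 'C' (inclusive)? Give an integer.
Answer: 2

Derivation:
Subtree rooted at C contains: B, C
Count = 2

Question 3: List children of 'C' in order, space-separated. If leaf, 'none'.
Answer: B

Derivation:
Node C's children (from adjacency): B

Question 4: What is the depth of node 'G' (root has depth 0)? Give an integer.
Path from root to G: D -> A -> G
Depth = number of edges = 2

Answer: 2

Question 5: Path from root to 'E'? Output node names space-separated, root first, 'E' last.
Walk down from root: D -> A -> E

Answer: D A E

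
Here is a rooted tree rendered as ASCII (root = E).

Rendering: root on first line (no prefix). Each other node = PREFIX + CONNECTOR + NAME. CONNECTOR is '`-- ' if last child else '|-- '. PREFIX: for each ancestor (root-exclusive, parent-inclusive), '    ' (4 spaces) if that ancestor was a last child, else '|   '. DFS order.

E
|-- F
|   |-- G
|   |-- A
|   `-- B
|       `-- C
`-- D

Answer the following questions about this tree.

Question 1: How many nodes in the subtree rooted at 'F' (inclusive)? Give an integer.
Answer: 5

Derivation:
Subtree rooted at F contains: A, B, C, F, G
Count = 5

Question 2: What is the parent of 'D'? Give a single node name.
Answer: E

Derivation:
Scan adjacency: D appears as child of E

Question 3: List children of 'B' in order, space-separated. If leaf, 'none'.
Node B's children (from adjacency): C

Answer: C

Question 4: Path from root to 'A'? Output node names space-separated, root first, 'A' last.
Walk down from root: E -> F -> A

Answer: E F A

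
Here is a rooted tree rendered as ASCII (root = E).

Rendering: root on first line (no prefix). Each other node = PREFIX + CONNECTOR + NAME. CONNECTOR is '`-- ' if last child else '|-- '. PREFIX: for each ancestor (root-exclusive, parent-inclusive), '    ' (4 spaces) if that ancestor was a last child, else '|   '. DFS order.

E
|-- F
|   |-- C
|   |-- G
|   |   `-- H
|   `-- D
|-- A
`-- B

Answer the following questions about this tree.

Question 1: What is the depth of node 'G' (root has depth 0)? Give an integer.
Answer: 2

Derivation:
Path from root to G: E -> F -> G
Depth = number of edges = 2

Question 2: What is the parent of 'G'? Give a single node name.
Scan adjacency: G appears as child of F

Answer: F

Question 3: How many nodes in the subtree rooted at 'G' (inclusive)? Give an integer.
Answer: 2

Derivation:
Subtree rooted at G contains: G, H
Count = 2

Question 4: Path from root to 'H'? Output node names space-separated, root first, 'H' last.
Answer: E F G H

Derivation:
Walk down from root: E -> F -> G -> H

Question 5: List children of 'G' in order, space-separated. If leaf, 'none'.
Node G's children (from adjacency): H

Answer: H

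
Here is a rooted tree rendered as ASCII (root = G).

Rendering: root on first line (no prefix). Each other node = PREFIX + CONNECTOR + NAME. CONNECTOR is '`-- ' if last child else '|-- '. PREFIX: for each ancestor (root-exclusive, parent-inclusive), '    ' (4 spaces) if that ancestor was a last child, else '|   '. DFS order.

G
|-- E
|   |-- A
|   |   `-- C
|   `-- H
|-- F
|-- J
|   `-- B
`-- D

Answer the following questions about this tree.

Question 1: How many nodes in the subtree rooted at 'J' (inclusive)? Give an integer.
Answer: 2

Derivation:
Subtree rooted at J contains: B, J
Count = 2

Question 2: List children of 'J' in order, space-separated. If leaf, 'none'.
Answer: B

Derivation:
Node J's children (from adjacency): B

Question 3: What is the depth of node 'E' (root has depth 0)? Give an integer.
Answer: 1

Derivation:
Path from root to E: G -> E
Depth = number of edges = 1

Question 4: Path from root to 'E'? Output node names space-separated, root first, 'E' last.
Walk down from root: G -> E

Answer: G E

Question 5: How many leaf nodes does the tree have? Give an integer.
Answer: 5

Derivation:
Leaves (nodes with no children): B, C, D, F, H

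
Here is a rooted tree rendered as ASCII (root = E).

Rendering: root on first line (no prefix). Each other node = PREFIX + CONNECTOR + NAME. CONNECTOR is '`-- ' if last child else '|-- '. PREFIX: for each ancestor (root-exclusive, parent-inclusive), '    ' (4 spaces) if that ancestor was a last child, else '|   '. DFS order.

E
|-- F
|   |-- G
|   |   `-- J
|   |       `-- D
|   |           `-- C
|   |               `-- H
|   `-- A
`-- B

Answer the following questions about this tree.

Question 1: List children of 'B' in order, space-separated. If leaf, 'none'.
Node B's children (from adjacency): (leaf)

Answer: none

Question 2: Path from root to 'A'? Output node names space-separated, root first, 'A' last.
Answer: E F A

Derivation:
Walk down from root: E -> F -> A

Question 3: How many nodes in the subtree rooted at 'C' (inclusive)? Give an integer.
Subtree rooted at C contains: C, H
Count = 2

Answer: 2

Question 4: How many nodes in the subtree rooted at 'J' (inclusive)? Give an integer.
Subtree rooted at J contains: C, D, H, J
Count = 4

Answer: 4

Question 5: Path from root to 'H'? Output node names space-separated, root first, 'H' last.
Answer: E F G J D C H

Derivation:
Walk down from root: E -> F -> G -> J -> D -> C -> H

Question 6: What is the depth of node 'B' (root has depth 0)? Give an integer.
Path from root to B: E -> B
Depth = number of edges = 1

Answer: 1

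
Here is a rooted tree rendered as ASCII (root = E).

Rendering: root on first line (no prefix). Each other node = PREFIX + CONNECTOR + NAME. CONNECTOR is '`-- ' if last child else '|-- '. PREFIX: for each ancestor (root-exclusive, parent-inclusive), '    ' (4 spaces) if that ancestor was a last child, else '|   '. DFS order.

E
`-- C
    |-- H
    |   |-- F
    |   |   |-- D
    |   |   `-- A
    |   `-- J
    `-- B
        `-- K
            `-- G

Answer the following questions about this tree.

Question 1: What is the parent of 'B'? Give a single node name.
Scan adjacency: B appears as child of C

Answer: C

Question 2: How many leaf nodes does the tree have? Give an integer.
Leaves (nodes with no children): A, D, G, J

Answer: 4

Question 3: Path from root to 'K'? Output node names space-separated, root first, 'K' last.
Walk down from root: E -> C -> B -> K

Answer: E C B K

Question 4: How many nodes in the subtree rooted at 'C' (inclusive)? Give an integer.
Answer: 9

Derivation:
Subtree rooted at C contains: A, B, C, D, F, G, H, J, K
Count = 9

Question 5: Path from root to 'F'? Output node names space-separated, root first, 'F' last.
Answer: E C H F

Derivation:
Walk down from root: E -> C -> H -> F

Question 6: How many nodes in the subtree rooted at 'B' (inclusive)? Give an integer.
Subtree rooted at B contains: B, G, K
Count = 3

Answer: 3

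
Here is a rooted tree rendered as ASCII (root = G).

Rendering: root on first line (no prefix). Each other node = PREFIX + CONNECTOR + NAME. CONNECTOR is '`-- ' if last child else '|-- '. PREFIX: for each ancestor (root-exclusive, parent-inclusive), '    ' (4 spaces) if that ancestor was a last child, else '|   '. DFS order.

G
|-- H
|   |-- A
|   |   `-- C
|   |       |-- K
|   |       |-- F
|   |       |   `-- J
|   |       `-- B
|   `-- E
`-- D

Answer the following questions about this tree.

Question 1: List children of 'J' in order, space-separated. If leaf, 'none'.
Answer: none

Derivation:
Node J's children (from adjacency): (leaf)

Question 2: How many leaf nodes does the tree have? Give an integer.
Answer: 5

Derivation:
Leaves (nodes with no children): B, D, E, J, K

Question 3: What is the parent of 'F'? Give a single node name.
Answer: C

Derivation:
Scan adjacency: F appears as child of C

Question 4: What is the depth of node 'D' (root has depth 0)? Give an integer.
Answer: 1

Derivation:
Path from root to D: G -> D
Depth = number of edges = 1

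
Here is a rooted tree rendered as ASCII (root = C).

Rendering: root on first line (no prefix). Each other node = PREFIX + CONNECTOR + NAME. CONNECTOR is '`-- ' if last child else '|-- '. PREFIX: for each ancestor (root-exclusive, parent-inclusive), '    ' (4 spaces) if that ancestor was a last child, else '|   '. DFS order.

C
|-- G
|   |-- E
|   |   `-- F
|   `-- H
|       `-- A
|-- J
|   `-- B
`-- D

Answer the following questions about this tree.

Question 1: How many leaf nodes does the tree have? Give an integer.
Answer: 4

Derivation:
Leaves (nodes with no children): A, B, D, F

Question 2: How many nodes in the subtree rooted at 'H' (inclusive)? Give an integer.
Answer: 2

Derivation:
Subtree rooted at H contains: A, H
Count = 2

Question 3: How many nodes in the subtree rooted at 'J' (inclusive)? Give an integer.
Subtree rooted at J contains: B, J
Count = 2

Answer: 2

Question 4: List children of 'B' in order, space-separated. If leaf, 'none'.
Node B's children (from adjacency): (leaf)

Answer: none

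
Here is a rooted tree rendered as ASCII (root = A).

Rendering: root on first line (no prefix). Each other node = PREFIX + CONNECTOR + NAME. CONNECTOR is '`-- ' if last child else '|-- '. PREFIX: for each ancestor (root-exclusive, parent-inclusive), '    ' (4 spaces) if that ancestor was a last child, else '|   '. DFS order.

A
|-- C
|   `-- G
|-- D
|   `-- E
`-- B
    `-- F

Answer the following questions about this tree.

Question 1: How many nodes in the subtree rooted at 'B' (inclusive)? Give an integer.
Answer: 2

Derivation:
Subtree rooted at B contains: B, F
Count = 2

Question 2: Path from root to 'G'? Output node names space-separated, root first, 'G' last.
Answer: A C G

Derivation:
Walk down from root: A -> C -> G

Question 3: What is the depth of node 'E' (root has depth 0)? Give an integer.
Answer: 2

Derivation:
Path from root to E: A -> D -> E
Depth = number of edges = 2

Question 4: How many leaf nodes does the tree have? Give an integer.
Leaves (nodes with no children): E, F, G

Answer: 3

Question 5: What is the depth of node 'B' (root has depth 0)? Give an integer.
Answer: 1

Derivation:
Path from root to B: A -> B
Depth = number of edges = 1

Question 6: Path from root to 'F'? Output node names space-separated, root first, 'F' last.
Walk down from root: A -> B -> F

Answer: A B F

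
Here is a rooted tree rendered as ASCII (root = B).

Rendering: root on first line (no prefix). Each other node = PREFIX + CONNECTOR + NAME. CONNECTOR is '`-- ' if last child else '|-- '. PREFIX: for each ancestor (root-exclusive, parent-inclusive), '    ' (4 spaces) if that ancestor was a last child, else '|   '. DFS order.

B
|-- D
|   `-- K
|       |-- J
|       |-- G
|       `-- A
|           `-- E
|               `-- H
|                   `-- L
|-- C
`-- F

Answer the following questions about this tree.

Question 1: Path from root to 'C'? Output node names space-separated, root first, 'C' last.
Walk down from root: B -> C

Answer: B C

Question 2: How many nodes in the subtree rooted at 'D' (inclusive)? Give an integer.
Subtree rooted at D contains: A, D, E, G, H, J, K, L
Count = 8

Answer: 8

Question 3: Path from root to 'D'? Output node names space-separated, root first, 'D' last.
Answer: B D

Derivation:
Walk down from root: B -> D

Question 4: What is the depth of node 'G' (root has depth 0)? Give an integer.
Answer: 3

Derivation:
Path from root to G: B -> D -> K -> G
Depth = number of edges = 3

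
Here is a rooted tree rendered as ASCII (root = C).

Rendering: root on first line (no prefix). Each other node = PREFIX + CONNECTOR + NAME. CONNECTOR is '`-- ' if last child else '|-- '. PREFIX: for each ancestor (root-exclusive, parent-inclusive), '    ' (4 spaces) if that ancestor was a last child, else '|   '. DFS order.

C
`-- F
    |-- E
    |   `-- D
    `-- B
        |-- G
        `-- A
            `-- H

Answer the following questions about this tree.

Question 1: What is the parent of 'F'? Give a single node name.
Answer: C

Derivation:
Scan adjacency: F appears as child of C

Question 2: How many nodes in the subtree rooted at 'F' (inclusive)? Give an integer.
Answer: 7

Derivation:
Subtree rooted at F contains: A, B, D, E, F, G, H
Count = 7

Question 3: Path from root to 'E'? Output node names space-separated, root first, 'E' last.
Answer: C F E

Derivation:
Walk down from root: C -> F -> E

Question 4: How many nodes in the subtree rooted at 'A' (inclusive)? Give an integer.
Answer: 2

Derivation:
Subtree rooted at A contains: A, H
Count = 2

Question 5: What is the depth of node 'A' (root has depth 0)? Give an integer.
Path from root to A: C -> F -> B -> A
Depth = number of edges = 3

Answer: 3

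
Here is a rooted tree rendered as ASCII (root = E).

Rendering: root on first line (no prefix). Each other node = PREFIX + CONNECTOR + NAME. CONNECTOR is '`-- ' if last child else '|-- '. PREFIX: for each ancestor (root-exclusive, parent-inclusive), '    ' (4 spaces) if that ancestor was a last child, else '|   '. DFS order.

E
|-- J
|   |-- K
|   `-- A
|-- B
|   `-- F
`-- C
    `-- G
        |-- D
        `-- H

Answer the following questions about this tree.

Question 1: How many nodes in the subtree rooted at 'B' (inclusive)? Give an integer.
Answer: 2

Derivation:
Subtree rooted at B contains: B, F
Count = 2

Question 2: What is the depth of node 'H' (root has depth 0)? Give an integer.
Path from root to H: E -> C -> G -> H
Depth = number of edges = 3

Answer: 3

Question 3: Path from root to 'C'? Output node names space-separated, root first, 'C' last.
Answer: E C

Derivation:
Walk down from root: E -> C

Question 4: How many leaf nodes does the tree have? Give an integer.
Answer: 5

Derivation:
Leaves (nodes with no children): A, D, F, H, K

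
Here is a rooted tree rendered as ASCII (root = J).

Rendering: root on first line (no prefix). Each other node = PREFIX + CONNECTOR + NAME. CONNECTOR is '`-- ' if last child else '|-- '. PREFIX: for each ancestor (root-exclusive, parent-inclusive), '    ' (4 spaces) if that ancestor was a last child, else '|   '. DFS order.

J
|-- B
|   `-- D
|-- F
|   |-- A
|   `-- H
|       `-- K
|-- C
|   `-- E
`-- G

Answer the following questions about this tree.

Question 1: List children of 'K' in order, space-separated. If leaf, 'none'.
Node K's children (from adjacency): (leaf)

Answer: none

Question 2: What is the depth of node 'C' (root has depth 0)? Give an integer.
Path from root to C: J -> C
Depth = number of edges = 1

Answer: 1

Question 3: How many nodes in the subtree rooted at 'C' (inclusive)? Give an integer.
Answer: 2

Derivation:
Subtree rooted at C contains: C, E
Count = 2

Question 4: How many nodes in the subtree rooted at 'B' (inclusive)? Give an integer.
Answer: 2

Derivation:
Subtree rooted at B contains: B, D
Count = 2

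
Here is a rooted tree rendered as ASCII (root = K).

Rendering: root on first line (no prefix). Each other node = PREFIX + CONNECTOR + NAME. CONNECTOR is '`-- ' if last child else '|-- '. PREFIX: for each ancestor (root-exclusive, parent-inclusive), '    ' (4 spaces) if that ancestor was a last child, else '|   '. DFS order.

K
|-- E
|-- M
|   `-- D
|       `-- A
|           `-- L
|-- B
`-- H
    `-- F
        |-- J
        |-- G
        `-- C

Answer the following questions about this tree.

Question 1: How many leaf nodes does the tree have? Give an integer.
Answer: 6

Derivation:
Leaves (nodes with no children): B, C, E, G, J, L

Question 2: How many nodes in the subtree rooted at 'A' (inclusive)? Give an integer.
Answer: 2

Derivation:
Subtree rooted at A contains: A, L
Count = 2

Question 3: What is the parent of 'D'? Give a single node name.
Answer: M

Derivation:
Scan adjacency: D appears as child of M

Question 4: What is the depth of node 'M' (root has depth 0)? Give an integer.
Answer: 1

Derivation:
Path from root to M: K -> M
Depth = number of edges = 1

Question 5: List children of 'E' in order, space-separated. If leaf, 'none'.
Node E's children (from adjacency): (leaf)

Answer: none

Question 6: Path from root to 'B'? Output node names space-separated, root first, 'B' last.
Walk down from root: K -> B

Answer: K B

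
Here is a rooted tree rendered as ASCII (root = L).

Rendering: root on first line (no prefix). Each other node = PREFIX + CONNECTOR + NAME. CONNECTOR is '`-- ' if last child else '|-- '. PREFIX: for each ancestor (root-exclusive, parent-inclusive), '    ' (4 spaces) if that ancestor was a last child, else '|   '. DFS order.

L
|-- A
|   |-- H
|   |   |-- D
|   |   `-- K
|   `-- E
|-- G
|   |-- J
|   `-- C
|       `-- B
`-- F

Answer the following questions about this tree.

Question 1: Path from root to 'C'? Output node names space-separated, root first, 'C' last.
Walk down from root: L -> G -> C

Answer: L G C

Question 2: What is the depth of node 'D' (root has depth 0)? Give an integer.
Answer: 3

Derivation:
Path from root to D: L -> A -> H -> D
Depth = number of edges = 3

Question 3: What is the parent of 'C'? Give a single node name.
Answer: G

Derivation:
Scan adjacency: C appears as child of G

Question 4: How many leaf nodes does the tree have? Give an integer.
Leaves (nodes with no children): B, D, E, F, J, K

Answer: 6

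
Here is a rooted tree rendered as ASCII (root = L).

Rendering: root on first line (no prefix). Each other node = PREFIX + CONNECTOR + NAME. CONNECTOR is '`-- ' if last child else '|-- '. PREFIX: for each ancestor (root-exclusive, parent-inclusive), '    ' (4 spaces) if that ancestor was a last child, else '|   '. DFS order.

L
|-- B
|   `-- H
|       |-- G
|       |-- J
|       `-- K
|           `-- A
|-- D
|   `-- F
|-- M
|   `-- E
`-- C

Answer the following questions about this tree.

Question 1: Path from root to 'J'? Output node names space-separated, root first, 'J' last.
Walk down from root: L -> B -> H -> J

Answer: L B H J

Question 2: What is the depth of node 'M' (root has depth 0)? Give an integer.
Path from root to M: L -> M
Depth = number of edges = 1

Answer: 1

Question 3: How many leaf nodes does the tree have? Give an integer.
Answer: 6

Derivation:
Leaves (nodes with no children): A, C, E, F, G, J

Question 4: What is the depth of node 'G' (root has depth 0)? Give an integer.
Path from root to G: L -> B -> H -> G
Depth = number of edges = 3

Answer: 3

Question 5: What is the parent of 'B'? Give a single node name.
Answer: L

Derivation:
Scan adjacency: B appears as child of L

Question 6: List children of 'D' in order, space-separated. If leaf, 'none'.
Node D's children (from adjacency): F

Answer: F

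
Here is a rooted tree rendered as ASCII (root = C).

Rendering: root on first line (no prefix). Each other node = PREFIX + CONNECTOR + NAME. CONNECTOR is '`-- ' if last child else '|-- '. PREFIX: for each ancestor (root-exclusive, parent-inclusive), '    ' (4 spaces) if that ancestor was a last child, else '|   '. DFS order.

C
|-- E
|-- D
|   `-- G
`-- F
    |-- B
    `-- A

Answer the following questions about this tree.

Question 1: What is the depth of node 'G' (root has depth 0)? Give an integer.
Path from root to G: C -> D -> G
Depth = number of edges = 2

Answer: 2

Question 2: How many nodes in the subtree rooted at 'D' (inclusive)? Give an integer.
Answer: 2

Derivation:
Subtree rooted at D contains: D, G
Count = 2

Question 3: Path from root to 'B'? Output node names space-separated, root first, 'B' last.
Walk down from root: C -> F -> B

Answer: C F B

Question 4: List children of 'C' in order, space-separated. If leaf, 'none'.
Node C's children (from adjacency): E, D, F

Answer: E D F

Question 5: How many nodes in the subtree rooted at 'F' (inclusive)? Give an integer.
Subtree rooted at F contains: A, B, F
Count = 3

Answer: 3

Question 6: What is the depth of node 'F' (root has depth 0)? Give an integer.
Answer: 1

Derivation:
Path from root to F: C -> F
Depth = number of edges = 1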